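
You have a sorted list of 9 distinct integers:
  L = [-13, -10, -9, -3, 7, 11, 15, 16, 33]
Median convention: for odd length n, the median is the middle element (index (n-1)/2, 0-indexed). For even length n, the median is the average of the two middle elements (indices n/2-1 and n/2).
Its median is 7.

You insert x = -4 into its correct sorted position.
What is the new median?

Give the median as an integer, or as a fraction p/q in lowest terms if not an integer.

Answer: 2

Derivation:
Old list (sorted, length 9): [-13, -10, -9, -3, 7, 11, 15, 16, 33]
Old median = 7
Insert x = -4
Old length odd (9). Middle was index 4 = 7.
New length even (10). New median = avg of two middle elements.
x = -4: 3 elements are < x, 6 elements are > x.
New sorted list: [-13, -10, -9, -4, -3, 7, 11, 15, 16, 33]
New median = 2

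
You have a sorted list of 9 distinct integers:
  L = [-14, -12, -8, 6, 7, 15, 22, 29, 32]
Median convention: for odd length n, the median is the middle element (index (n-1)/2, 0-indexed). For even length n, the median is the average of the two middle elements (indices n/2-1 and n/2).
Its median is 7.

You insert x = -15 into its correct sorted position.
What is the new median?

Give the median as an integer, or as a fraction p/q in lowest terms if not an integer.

Old list (sorted, length 9): [-14, -12, -8, 6, 7, 15, 22, 29, 32]
Old median = 7
Insert x = -15
Old length odd (9). Middle was index 4 = 7.
New length even (10). New median = avg of two middle elements.
x = -15: 0 elements are < x, 9 elements are > x.
New sorted list: [-15, -14, -12, -8, 6, 7, 15, 22, 29, 32]
New median = 13/2

Answer: 13/2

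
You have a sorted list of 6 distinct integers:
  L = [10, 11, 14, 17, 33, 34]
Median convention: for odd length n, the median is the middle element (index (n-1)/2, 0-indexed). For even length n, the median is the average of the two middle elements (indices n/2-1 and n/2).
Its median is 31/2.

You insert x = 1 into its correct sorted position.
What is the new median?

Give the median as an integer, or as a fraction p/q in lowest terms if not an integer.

Answer: 14

Derivation:
Old list (sorted, length 6): [10, 11, 14, 17, 33, 34]
Old median = 31/2
Insert x = 1
Old length even (6). Middle pair: indices 2,3 = 14,17.
New length odd (7). New median = single middle element.
x = 1: 0 elements are < x, 6 elements are > x.
New sorted list: [1, 10, 11, 14, 17, 33, 34]
New median = 14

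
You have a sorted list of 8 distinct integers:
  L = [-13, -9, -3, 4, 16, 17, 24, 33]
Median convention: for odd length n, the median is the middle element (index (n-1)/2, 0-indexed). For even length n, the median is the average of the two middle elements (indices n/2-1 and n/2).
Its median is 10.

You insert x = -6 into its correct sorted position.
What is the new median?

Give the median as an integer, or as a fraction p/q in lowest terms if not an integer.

Answer: 4

Derivation:
Old list (sorted, length 8): [-13, -9, -3, 4, 16, 17, 24, 33]
Old median = 10
Insert x = -6
Old length even (8). Middle pair: indices 3,4 = 4,16.
New length odd (9). New median = single middle element.
x = -6: 2 elements are < x, 6 elements are > x.
New sorted list: [-13, -9, -6, -3, 4, 16, 17, 24, 33]
New median = 4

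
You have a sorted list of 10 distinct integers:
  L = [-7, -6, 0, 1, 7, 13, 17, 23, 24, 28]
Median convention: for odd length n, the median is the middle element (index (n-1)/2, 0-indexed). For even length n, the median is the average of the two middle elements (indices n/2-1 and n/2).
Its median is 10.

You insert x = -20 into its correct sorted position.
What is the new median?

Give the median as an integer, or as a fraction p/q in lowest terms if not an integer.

Old list (sorted, length 10): [-7, -6, 0, 1, 7, 13, 17, 23, 24, 28]
Old median = 10
Insert x = -20
Old length even (10). Middle pair: indices 4,5 = 7,13.
New length odd (11). New median = single middle element.
x = -20: 0 elements are < x, 10 elements are > x.
New sorted list: [-20, -7, -6, 0, 1, 7, 13, 17, 23, 24, 28]
New median = 7

Answer: 7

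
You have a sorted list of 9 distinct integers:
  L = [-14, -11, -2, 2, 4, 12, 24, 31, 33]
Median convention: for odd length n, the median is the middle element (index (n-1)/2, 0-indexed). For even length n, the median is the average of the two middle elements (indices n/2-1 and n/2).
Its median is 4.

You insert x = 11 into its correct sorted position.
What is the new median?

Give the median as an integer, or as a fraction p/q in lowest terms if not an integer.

Answer: 15/2

Derivation:
Old list (sorted, length 9): [-14, -11, -2, 2, 4, 12, 24, 31, 33]
Old median = 4
Insert x = 11
Old length odd (9). Middle was index 4 = 4.
New length even (10). New median = avg of two middle elements.
x = 11: 5 elements are < x, 4 elements are > x.
New sorted list: [-14, -11, -2, 2, 4, 11, 12, 24, 31, 33]
New median = 15/2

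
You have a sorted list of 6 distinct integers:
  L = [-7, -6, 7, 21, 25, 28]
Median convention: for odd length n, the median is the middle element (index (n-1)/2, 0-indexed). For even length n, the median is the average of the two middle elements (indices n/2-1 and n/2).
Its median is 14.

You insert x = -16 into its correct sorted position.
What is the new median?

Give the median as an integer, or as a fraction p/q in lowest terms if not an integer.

Answer: 7

Derivation:
Old list (sorted, length 6): [-7, -6, 7, 21, 25, 28]
Old median = 14
Insert x = -16
Old length even (6). Middle pair: indices 2,3 = 7,21.
New length odd (7). New median = single middle element.
x = -16: 0 elements are < x, 6 elements are > x.
New sorted list: [-16, -7, -6, 7, 21, 25, 28]
New median = 7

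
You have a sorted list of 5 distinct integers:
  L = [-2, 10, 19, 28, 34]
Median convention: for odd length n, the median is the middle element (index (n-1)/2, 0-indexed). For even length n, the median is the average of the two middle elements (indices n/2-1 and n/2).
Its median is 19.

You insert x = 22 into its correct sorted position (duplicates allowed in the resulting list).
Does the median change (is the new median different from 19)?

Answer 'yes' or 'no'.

Answer: yes

Derivation:
Old median = 19
Insert x = 22
New median = 41/2
Changed? yes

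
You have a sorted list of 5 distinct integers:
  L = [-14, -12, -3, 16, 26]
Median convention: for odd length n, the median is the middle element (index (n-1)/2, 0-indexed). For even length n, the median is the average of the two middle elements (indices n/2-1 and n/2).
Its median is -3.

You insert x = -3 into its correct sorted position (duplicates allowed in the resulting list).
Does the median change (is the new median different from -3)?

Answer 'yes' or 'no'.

Answer: no

Derivation:
Old median = -3
Insert x = -3
New median = -3
Changed? no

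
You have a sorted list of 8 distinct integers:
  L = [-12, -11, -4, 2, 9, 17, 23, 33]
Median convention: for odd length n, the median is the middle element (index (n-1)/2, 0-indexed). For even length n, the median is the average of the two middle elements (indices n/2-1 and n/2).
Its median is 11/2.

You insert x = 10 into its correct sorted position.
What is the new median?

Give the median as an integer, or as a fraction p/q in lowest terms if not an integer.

Answer: 9

Derivation:
Old list (sorted, length 8): [-12, -11, -4, 2, 9, 17, 23, 33]
Old median = 11/2
Insert x = 10
Old length even (8). Middle pair: indices 3,4 = 2,9.
New length odd (9). New median = single middle element.
x = 10: 5 elements are < x, 3 elements are > x.
New sorted list: [-12, -11, -4, 2, 9, 10, 17, 23, 33]
New median = 9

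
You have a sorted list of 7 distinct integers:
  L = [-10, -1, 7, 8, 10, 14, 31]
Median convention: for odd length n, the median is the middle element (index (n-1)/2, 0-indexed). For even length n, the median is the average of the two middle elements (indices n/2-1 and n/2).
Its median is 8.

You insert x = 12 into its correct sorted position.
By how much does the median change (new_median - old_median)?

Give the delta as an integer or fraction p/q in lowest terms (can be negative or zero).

Old median = 8
After inserting x = 12: new sorted = [-10, -1, 7, 8, 10, 12, 14, 31]
New median = 9
Delta = 9 - 8 = 1

Answer: 1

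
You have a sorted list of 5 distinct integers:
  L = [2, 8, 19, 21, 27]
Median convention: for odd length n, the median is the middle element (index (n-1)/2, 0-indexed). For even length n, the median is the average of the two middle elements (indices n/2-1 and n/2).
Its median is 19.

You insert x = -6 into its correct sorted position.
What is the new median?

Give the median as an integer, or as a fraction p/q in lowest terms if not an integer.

Old list (sorted, length 5): [2, 8, 19, 21, 27]
Old median = 19
Insert x = -6
Old length odd (5). Middle was index 2 = 19.
New length even (6). New median = avg of two middle elements.
x = -6: 0 elements are < x, 5 elements are > x.
New sorted list: [-6, 2, 8, 19, 21, 27]
New median = 27/2

Answer: 27/2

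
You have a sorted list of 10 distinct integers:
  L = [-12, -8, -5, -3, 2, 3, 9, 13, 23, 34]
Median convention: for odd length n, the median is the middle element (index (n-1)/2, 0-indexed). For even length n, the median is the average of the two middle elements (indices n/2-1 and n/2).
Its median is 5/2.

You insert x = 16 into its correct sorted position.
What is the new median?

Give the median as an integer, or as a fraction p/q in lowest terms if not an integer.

Old list (sorted, length 10): [-12, -8, -5, -3, 2, 3, 9, 13, 23, 34]
Old median = 5/2
Insert x = 16
Old length even (10). Middle pair: indices 4,5 = 2,3.
New length odd (11). New median = single middle element.
x = 16: 8 elements are < x, 2 elements are > x.
New sorted list: [-12, -8, -5, -3, 2, 3, 9, 13, 16, 23, 34]
New median = 3

Answer: 3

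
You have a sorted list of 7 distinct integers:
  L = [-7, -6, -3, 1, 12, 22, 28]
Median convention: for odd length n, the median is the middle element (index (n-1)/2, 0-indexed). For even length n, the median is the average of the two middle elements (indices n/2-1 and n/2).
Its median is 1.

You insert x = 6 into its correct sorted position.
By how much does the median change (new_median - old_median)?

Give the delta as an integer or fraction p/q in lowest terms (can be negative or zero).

Old median = 1
After inserting x = 6: new sorted = [-7, -6, -3, 1, 6, 12, 22, 28]
New median = 7/2
Delta = 7/2 - 1 = 5/2

Answer: 5/2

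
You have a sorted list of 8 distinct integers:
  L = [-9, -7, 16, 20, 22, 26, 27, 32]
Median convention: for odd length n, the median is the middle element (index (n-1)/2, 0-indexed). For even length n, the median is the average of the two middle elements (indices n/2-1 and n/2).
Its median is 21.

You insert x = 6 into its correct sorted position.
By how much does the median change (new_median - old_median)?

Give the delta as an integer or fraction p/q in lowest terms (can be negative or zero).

Answer: -1

Derivation:
Old median = 21
After inserting x = 6: new sorted = [-9, -7, 6, 16, 20, 22, 26, 27, 32]
New median = 20
Delta = 20 - 21 = -1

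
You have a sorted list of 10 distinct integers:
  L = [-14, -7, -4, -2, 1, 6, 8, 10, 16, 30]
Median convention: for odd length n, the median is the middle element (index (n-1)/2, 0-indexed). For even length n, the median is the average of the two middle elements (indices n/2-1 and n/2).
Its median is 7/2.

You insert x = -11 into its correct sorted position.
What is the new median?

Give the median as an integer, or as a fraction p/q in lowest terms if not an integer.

Answer: 1

Derivation:
Old list (sorted, length 10): [-14, -7, -4, -2, 1, 6, 8, 10, 16, 30]
Old median = 7/2
Insert x = -11
Old length even (10). Middle pair: indices 4,5 = 1,6.
New length odd (11). New median = single middle element.
x = -11: 1 elements are < x, 9 elements are > x.
New sorted list: [-14, -11, -7, -4, -2, 1, 6, 8, 10, 16, 30]
New median = 1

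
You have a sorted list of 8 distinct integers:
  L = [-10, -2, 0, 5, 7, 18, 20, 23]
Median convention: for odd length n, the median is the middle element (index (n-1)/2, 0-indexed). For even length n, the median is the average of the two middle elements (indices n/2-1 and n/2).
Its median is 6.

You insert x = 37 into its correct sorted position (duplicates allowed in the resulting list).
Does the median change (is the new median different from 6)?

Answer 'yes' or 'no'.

Answer: yes

Derivation:
Old median = 6
Insert x = 37
New median = 7
Changed? yes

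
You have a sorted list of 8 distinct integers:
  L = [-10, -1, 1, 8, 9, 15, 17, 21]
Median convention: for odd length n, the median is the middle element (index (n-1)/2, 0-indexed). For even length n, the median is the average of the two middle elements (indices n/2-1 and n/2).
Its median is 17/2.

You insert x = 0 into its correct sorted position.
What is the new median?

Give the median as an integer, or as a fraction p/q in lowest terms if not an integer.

Old list (sorted, length 8): [-10, -1, 1, 8, 9, 15, 17, 21]
Old median = 17/2
Insert x = 0
Old length even (8). Middle pair: indices 3,4 = 8,9.
New length odd (9). New median = single middle element.
x = 0: 2 elements are < x, 6 elements are > x.
New sorted list: [-10, -1, 0, 1, 8, 9, 15, 17, 21]
New median = 8

Answer: 8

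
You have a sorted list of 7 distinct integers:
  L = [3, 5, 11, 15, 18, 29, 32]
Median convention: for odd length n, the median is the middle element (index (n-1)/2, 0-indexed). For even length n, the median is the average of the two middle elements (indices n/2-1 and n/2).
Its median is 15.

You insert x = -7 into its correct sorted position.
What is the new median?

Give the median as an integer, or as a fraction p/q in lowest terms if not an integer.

Old list (sorted, length 7): [3, 5, 11, 15, 18, 29, 32]
Old median = 15
Insert x = -7
Old length odd (7). Middle was index 3 = 15.
New length even (8). New median = avg of two middle elements.
x = -7: 0 elements are < x, 7 elements are > x.
New sorted list: [-7, 3, 5, 11, 15, 18, 29, 32]
New median = 13

Answer: 13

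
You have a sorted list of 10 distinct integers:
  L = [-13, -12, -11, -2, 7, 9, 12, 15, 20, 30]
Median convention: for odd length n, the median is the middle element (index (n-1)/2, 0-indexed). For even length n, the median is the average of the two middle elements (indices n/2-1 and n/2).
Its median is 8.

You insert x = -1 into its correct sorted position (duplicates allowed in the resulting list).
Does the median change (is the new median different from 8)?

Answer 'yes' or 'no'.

Answer: yes

Derivation:
Old median = 8
Insert x = -1
New median = 7
Changed? yes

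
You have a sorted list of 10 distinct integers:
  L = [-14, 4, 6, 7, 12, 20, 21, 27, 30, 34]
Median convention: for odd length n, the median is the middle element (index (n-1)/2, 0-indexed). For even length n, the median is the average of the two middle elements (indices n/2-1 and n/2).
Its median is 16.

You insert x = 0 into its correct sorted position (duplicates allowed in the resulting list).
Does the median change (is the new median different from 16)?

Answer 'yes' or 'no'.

Old median = 16
Insert x = 0
New median = 12
Changed? yes

Answer: yes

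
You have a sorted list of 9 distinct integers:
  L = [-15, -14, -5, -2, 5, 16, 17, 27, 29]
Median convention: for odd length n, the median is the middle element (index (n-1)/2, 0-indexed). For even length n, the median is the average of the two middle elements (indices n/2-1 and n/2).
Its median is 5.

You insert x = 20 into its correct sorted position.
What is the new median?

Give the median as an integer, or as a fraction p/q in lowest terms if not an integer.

Answer: 21/2

Derivation:
Old list (sorted, length 9): [-15, -14, -5, -2, 5, 16, 17, 27, 29]
Old median = 5
Insert x = 20
Old length odd (9). Middle was index 4 = 5.
New length even (10). New median = avg of two middle elements.
x = 20: 7 elements are < x, 2 elements are > x.
New sorted list: [-15, -14, -5, -2, 5, 16, 17, 20, 27, 29]
New median = 21/2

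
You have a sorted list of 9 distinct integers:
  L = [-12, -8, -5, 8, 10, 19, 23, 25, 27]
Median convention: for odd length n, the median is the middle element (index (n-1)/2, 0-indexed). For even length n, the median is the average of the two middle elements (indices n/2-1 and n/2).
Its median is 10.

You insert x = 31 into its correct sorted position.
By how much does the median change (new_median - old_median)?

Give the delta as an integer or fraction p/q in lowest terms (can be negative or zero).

Answer: 9/2

Derivation:
Old median = 10
After inserting x = 31: new sorted = [-12, -8, -5, 8, 10, 19, 23, 25, 27, 31]
New median = 29/2
Delta = 29/2 - 10 = 9/2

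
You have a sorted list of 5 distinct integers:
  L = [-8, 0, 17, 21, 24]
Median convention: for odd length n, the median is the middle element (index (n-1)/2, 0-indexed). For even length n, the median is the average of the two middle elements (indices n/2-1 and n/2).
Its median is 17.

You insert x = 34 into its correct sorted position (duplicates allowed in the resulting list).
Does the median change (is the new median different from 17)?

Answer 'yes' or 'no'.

Old median = 17
Insert x = 34
New median = 19
Changed? yes

Answer: yes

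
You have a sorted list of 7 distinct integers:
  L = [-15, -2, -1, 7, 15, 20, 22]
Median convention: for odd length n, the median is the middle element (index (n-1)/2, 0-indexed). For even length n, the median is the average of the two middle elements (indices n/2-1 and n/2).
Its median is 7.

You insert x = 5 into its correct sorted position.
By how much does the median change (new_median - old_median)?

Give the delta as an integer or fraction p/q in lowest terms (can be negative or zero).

Answer: -1

Derivation:
Old median = 7
After inserting x = 5: new sorted = [-15, -2, -1, 5, 7, 15, 20, 22]
New median = 6
Delta = 6 - 7 = -1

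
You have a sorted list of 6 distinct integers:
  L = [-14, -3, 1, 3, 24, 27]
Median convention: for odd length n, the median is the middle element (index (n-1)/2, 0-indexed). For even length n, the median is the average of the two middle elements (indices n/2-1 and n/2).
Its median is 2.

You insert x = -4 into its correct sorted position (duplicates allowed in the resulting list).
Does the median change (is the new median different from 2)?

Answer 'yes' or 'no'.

Answer: yes

Derivation:
Old median = 2
Insert x = -4
New median = 1
Changed? yes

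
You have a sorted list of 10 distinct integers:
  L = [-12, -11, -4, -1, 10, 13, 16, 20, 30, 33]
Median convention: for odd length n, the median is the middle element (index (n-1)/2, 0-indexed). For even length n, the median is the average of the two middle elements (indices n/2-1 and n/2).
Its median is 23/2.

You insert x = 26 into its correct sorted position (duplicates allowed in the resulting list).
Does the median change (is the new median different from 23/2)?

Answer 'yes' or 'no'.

Answer: yes

Derivation:
Old median = 23/2
Insert x = 26
New median = 13
Changed? yes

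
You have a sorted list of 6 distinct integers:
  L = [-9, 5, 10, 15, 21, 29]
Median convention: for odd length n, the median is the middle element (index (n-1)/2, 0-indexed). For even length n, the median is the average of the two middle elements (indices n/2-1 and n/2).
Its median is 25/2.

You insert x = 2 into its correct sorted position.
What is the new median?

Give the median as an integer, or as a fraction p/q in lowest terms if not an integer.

Answer: 10

Derivation:
Old list (sorted, length 6): [-9, 5, 10, 15, 21, 29]
Old median = 25/2
Insert x = 2
Old length even (6). Middle pair: indices 2,3 = 10,15.
New length odd (7). New median = single middle element.
x = 2: 1 elements are < x, 5 elements are > x.
New sorted list: [-9, 2, 5, 10, 15, 21, 29]
New median = 10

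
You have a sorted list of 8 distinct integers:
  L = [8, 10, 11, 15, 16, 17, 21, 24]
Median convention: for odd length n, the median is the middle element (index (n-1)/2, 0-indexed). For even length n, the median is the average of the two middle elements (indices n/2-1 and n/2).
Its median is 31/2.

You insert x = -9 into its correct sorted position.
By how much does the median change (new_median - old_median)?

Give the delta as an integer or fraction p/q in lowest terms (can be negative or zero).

Answer: -1/2

Derivation:
Old median = 31/2
After inserting x = -9: new sorted = [-9, 8, 10, 11, 15, 16, 17, 21, 24]
New median = 15
Delta = 15 - 31/2 = -1/2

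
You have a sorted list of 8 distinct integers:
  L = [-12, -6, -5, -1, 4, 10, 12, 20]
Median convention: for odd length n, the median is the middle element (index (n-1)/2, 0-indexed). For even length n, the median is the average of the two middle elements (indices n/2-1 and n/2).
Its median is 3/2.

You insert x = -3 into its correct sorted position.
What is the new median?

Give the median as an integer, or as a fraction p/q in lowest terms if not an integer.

Old list (sorted, length 8): [-12, -6, -5, -1, 4, 10, 12, 20]
Old median = 3/2
Insert x = -3
Old length even (8). Middle pair: indices 3,4 = -1,4.
New length odd (9). New median = single middle element.
x = -3: 3 elements are < x, 5 elements are > x.
New sorted list: [-12, -6, -5, -3, -1, 4, 10, 12, 20]
New median = -1

Answer: -1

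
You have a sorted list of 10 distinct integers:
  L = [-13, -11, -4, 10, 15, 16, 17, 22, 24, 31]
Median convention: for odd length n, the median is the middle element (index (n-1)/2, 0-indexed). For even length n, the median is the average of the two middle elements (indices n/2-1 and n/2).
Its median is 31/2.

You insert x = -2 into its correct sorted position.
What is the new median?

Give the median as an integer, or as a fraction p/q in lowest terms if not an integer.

Old list (sorted, length 10): [-13, -11, -4, 10, 15, 16, 17, 22, 24, 31]
Old median = 31/2
Insert x = -2
Old length even (10). Middle pair: indices 4,5 = 15,16.
New length odd (11). New median = single middle element.
x = -2: 3 elements are < x, 7 elements are > x.
New sorted list: [-13, -11, -4, -2, 10, 15, 16, 17, 22, 24, 31]
New median = 15

Answer: 15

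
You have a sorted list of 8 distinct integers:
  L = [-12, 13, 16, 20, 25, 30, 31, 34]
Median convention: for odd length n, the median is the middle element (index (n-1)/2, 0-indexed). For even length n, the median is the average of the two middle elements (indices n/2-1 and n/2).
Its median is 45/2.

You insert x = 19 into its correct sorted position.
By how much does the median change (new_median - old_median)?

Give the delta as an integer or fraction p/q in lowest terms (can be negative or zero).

Old median = 45/2
After inserting x = 19: new sorted = [-12, 13, 16, 19, 20, 25, 30, 31, 34]
New median = 20
Delta = 20 - 45/2 = -5/2

Answer: -5/2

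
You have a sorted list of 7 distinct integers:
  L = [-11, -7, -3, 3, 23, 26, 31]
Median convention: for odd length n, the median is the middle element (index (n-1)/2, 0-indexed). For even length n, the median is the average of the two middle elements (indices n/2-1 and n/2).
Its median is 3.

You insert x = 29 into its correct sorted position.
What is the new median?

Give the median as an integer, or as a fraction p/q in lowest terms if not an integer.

Old list (sorted, length 7): [-11, -7, -3, 3, 23, 26, 31]
Old median = 3
Insert x = 29
Old length odd (7). Middle was index 3 = 3.
New length even (8). New median = avg of two middle elements.
x = 29: 6 elements are < x, 1 elements are > x.
New sorted list: [-11, -7, -3, 3, 23, 26, 29, 31]
New median = 13

Answer: 13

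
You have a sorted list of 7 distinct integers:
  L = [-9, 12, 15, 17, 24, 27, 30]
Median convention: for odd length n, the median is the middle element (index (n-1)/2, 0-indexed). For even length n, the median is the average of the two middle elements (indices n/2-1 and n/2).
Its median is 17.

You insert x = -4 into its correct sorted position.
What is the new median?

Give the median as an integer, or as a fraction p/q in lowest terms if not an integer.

Answer: 16

Derivation:
Old list (sorted, length 7): [-9, 12, 15, 17, 24, 27, 30]
Old median = 17
Insert x = -4
Old length odd (7). Middle was index 3 = 17.
New length even (8). New median = avg of two middle elements.
x = -4: 1 elements are < x, 6 elements are > x.
New sorted list: [-9, -4, 12, 15, 17, 24, 27, 30]
New median = 16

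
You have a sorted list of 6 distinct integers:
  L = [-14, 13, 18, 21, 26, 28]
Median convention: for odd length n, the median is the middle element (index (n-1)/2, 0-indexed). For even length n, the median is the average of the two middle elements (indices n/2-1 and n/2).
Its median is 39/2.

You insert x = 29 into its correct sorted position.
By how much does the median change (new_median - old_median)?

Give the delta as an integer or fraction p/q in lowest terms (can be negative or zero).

Answer: 3/2

Derivation:
Old median = 39/2
After inserting x = 29: new sorted = [-14, 13, 18, 21, 26, 28, 29]
New median = 21
Delta = 21 - 39/2 = 3/2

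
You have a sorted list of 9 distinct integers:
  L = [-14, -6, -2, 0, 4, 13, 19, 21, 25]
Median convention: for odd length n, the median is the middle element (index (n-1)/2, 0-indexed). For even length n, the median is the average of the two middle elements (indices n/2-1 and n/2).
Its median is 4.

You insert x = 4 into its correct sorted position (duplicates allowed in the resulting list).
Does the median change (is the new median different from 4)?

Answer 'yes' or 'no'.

Old median = 4
Insert x = 4
New median = 4
Changed? no

Answer: no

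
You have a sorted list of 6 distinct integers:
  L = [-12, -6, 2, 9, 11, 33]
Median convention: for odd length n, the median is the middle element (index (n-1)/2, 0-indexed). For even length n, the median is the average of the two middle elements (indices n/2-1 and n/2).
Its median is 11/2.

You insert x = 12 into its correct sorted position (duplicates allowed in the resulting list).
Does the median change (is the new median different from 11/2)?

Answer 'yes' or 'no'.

Old median = 11/2
Insert x = 12
New median = 9
Changed? yes

Answer: yes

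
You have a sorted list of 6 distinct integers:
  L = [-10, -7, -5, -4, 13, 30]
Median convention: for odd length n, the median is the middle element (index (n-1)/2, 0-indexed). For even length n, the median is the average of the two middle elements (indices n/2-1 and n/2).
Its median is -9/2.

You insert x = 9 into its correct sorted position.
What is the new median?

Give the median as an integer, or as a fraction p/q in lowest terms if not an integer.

Old list (sorted, length 6): [-10, -7, -5, -4, 13, 30]
Old median = -9/2
Insert x = 9
Old length even (6). Middle pair: indices 2,3 = -5,-4.
New length odd (7). New median = single middle element.
x = 9: 4 elements are < x, 2 elements are > x.
New sorted list: [-10, -7, -5, -4, 9, 13, 30]
New median = -4

Answer: -4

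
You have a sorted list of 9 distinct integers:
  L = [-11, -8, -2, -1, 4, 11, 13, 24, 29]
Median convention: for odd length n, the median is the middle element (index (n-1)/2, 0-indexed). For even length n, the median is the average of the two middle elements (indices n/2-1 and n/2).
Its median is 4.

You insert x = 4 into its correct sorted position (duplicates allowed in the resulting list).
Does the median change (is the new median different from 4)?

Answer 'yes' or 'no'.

Old median = 4
Insert x = 4
New median = 4
Changed? no

Answer: no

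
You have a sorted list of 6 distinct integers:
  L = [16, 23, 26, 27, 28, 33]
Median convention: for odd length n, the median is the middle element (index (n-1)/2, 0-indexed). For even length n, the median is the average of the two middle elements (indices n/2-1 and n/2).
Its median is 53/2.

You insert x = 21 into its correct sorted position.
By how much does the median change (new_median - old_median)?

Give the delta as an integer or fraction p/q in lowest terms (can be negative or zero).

Old median = 53/2
After inserting x = 21: new sorted = [16, 21, 23, 26, 27, 28, 33]
New median = 26
Delta = 26 - 53/2 = -1/2

Answer: -1/2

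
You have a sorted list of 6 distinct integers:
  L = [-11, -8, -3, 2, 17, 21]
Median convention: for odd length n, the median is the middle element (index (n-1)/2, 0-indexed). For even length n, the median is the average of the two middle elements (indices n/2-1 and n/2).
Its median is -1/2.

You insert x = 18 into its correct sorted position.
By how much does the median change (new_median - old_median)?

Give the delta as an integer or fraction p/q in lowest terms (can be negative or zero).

Answer: 5/2

Derivation:
Old median = -1/2
After inserting x = 18: new sorted = [-11, -8, -3, 2, 17, 18, 21]
New median = 2
Delta = 2 - -1/2 = 5/2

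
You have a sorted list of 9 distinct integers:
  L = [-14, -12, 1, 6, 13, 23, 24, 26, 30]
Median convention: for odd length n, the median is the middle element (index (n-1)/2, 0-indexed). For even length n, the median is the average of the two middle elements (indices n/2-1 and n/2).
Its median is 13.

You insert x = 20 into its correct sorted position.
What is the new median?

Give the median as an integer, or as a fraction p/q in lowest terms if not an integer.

Answer: 33/2

Derivation:
Old list (sorted, length 9): [-14, -12, 1, 6, 13, 23, 24, 26, 30]
Old median = 13
Insert x = 20
Old length odd (9). Middle was index 4 = 13.
New length even (10). New median = avg of two middle elements.
x = 20: 5 elements are < x, 4 elements are > x.
New sorted list: [-14, -12, 1, 6, 13, 20, 23, 24, 26, 30]
New median = 33/2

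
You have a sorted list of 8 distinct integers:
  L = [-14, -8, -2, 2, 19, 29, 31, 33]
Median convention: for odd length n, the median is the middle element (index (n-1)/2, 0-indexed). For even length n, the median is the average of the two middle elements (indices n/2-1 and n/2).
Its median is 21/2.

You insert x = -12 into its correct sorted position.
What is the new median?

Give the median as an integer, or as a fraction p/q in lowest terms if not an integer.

Answer: 2

Derivation:
Old list (sorted, length 8): [-14, -8, -2, 2, 19, 29, 31, 33]
Old median = 21/2
Insert x = -12
Old length even (8). Middle pair: indices 3,4 = 2,19.
New length odd (9). New median = single middle element.
x = -12: 1 elements are < x, 7 elements are > x.
New sorted list: [-14, -12, -8, -2, 2, 19, 29, 31, 33]
New median = 2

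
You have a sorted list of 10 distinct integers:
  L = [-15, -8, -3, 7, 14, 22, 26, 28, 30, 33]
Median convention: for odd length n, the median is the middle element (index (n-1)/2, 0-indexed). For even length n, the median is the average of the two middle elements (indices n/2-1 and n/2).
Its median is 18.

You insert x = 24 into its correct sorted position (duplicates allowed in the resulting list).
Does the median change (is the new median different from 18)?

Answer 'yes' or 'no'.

Old median = 18
Insert x = 24
New median = 22
Changed? yes

Answer: yes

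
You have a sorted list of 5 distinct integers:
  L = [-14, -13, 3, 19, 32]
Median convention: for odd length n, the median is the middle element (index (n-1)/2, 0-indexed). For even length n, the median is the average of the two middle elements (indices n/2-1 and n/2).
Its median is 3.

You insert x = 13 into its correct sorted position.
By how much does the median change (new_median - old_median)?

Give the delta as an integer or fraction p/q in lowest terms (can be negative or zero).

Old median = 3
After inserting x = 13: new sorted = [-14, -13, 3, 13, 19, 32]
New median = 8
Delta = 8 - 3 = 5

Answer: 5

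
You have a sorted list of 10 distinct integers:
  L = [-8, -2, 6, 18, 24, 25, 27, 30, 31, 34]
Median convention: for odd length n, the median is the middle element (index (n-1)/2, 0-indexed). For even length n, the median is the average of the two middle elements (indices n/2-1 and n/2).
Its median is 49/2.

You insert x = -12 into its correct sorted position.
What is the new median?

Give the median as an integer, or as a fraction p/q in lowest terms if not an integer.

Old list (sorted, length 10): [-8, -2, 6, 18, 24, 25, 27, 30, 31, 34]
Old median = 49/2
Insert x = -12
Old length even (10). Middle pair: indices 4,5 = 24,25.
New length odd (11). New median = single middle element.
x = -12: 0 elements are < x, 10 elements are > x.
New sorted list: [-12, -8, -2, 6, 18, 24, 25, 27, 30, 31, 34]
New median = 24

Answer: 24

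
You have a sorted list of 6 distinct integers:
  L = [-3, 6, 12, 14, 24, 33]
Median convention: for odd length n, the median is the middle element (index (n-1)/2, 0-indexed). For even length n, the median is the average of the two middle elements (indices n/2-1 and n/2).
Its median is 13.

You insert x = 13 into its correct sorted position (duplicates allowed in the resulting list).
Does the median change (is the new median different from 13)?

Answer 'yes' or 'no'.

Answer: no

Derivation:
Old median = 13
Insert x = 13
New median = 13
Changed? no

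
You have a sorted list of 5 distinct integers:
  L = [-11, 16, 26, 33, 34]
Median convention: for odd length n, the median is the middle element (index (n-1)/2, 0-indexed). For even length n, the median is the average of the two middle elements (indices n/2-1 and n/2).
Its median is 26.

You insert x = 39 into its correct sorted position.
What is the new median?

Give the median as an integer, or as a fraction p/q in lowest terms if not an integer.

Old list (sorted, length 5): [-11, 16, 26, 33, 34]
Old median = 26
Insert x = 39
Old length odd (5). Middle was index 2 = 26.
New length even (6). New median = avg of two middle elements.
x = 39: 5 elements are < x, 0 elements are > x.
New sorted list: [-11, 16, 26, 33, 34, 39]
New median = 59/2

Answer: 59/2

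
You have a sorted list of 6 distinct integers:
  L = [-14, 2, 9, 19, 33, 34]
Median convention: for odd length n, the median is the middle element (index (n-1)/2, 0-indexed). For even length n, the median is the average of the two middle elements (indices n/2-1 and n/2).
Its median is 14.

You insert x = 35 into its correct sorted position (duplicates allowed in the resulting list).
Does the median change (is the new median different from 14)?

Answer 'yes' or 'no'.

Answer: yes

Derivation:
Old median = 14
Insert x = 35
New median = 19
Changed? yes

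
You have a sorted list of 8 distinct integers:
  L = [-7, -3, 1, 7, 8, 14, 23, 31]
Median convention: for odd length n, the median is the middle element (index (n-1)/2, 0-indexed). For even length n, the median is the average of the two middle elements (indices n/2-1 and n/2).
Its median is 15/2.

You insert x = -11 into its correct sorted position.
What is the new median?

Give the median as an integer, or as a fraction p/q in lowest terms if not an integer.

Answer: 7

Derivation:
Old list (sorted, length 8): [-7, -3, 1, 7, 8, 14, 23, 31]
Old median = 15/2
Insert x = -11
Old length even (8). Middle pair: indices 3,4 = 7,8.
New length odd (9). New median = single middle element.
x = -11: 0 elements are < x, 8 elements are > x.
New sorted list: [-11, -7, -3, 1, 7, 8, 14, 23, 31]
New median = 7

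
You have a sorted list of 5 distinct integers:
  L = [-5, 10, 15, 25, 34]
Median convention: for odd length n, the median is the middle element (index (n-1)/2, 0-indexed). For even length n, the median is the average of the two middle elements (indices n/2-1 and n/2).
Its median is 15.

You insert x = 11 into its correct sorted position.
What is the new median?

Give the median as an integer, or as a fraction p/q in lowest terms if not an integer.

Old list (sorted, length 5): [-5, 10, 15, 25, 34]
Old median = 15
Insert x = 11
Old length odd (5). Middle was index 2 = 15.
New length even (6). New median = avg of two middle elements.
x = 11: 2 elements are < x, 3 elements are > x.
New sorted list: [-5, 10, 11, 15, 25, 34]
New median = 13

Answer: 13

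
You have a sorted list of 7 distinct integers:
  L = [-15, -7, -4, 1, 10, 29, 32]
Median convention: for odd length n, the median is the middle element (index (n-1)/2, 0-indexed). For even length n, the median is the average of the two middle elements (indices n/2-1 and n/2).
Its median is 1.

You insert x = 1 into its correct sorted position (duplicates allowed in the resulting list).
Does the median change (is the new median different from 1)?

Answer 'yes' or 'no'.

Answer: no

Derivation:
Old median = 1
Insert x = 1
New median = 1
Changed? no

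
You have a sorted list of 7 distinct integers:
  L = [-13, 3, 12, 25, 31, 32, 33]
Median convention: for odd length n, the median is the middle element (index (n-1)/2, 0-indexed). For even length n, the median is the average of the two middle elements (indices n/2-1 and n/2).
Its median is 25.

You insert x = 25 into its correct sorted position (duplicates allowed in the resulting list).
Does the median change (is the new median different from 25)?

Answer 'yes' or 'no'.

Old median = 25
Insert x = 25
New median = 25
Changed? no

Answer: no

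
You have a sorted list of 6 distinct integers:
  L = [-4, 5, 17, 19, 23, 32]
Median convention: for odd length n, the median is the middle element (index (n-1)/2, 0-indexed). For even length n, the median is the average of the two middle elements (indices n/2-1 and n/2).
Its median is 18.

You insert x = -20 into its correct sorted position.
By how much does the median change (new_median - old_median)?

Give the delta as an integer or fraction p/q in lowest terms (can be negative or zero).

Old median = 18
After inserting x = -20: new sorted = [-20, -4, 5, 17, 19, 23, 32]
New median = 17
Delta = 17 - 18 = -1

Answer: -1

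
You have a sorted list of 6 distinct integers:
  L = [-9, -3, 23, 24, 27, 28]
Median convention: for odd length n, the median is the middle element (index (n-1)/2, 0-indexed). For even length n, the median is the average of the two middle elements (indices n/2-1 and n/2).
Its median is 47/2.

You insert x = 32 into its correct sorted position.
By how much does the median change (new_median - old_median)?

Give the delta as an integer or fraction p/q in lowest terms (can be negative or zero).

Old median = 47/2
After inserting x = 32: new sorted = [-9, -3, 23, 24, 27, 28, 32]
New median = 24
Delta = 24 - 47/2 = 1/2

Answer: 1/2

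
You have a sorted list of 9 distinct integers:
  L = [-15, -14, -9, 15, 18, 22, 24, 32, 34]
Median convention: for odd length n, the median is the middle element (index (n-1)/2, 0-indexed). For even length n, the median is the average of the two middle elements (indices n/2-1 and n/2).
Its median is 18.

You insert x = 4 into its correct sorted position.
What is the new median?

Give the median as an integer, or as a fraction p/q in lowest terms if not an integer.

Old list (sorted, length 9): [-15, -14, -9, 15, 18, 22, 24, 32, 34]
Old median = 18
Insert x = 4
Old length odd (9). Middle was index 4 = 18.
New length even (10). New median = avg of two middle elements.
x = 4: 3 elements are < x, 6 elements are > x.
New sorted list: [-15, -14, -9, 4, 15, 18, 22, 24, 32, 34]
New median = 33/2

Answer: 33/2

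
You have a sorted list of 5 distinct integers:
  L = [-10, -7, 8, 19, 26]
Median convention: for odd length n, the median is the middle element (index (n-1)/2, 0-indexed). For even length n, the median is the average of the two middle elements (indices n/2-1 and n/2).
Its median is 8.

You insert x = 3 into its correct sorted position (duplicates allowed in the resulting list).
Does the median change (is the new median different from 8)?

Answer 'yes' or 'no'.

Old median = 8
Insert x = 3
New median = 11/2
Changed? yes

Answer: yes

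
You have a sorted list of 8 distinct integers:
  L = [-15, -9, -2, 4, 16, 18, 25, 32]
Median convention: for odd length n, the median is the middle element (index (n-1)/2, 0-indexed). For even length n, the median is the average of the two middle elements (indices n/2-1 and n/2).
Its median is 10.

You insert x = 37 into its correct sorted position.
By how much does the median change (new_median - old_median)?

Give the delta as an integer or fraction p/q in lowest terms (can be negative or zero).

Answer: 6

Derivation:
Old median = 10
After inserting x = 37: new sorted = [-15, -9, -2, 4, 16, 18, 25, 32, 37]
New median = 16
Delta = 16 - 10 = 6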